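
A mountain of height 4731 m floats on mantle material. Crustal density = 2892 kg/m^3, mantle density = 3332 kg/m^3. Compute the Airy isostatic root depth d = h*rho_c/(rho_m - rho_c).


rho_m - rho_c = 3332 - 2892 = 440
d = 4731 * 2892 / 440
= 13682052 / 440
= 31095.57 m

31095.57


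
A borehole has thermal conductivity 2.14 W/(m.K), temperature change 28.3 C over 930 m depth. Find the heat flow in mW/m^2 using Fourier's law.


q = k * dT / dz * 1000
= 2.14 * 28.3 / 930 * 1000
= 0.06512 * 1000
= 65.1204 mW/m^2

65.1204


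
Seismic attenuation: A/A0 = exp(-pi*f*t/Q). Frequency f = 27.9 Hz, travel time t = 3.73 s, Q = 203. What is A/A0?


pi*f*t/Q = pi*27.9*3.73/203 = 1.610523
A/A0 = exp(-1.610523) = 0.199783

0.199783


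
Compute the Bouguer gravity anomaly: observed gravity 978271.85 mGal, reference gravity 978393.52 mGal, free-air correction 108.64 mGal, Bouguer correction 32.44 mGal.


BA = g_obs - g_ref + FAC - BC
= 978271.85 - 978393.52 + 108.64 - 32.44
= -45.47 mGal

-45.47


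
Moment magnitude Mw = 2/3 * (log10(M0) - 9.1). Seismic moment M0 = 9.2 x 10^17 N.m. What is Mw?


log10(M0) = log10(9.2 x 10^17) = 17.9638
Mw = 2/3 * (17.9638 - 9.1)
= 2/3 * 8.8638
= 5.91

5.91


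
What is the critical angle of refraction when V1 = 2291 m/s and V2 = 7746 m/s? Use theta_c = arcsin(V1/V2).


V1/V2 = 2291/7746 = 0.295766
theta_c = arcsin(0.295766) = 17.2034 degrees

17.2034


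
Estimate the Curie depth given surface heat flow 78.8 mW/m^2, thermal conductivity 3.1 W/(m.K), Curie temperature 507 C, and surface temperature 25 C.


T_Curie - T_surf = 507 - 25 = 482 C
Convert q to W/m^2: 78.8 mW/m^2 = 0.0788 W/m^2
d = 482 * 3.1 / 0.0788 = 18961.93 m

18961.93


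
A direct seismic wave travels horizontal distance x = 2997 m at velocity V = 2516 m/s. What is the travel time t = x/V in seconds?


t = x / V
= 2997 / 2516
= 1.1912 s

1.1912


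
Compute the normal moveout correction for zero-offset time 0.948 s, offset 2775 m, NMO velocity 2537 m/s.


x/Vnmo = 2775/2537 = 1.093812
(x/Vnmo)^2 = 1.196424
t0^2 = 0.898704
sqrt(0.898704 + 1.196424) = 1.447456
dt = 1.447456 - 0.948 = 0.499456

0.499456


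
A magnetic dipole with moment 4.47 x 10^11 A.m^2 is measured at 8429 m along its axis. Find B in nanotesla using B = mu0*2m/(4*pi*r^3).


m = 4.47 x 10^11 = 447000000000 A.m^2
2m = 894000000000 A.m^2
r^3 = 8429^3 = 598863937589
B = (4pi*10^-7) * 894000000000 / (4*pi * 598863937589) * 1e9
= 1123433.532924 / 7525546187317.83 * 1e9
= 149.2827 nT

149.2827


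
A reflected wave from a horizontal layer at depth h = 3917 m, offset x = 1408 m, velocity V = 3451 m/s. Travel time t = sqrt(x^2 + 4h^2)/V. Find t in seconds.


x^2 + 4h^2 = 1408^2 + 4*3917^2 = 1982464 + 61371556 = 63354020
sqrt(63354020) = 7959.5239
t = 7959.5239 / 3451 = 2.3064 s

2.3064


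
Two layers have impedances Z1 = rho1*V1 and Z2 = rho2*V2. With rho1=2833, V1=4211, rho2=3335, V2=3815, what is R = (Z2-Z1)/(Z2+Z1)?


Z1 = 2833 * 4211 = 11929763
Z2 = 3335 * 3815 = 12723025
R = (12723025 - 11929763) / (12723025 + 11929763) = 793262 / 24652788 = 0.0322

0.0322


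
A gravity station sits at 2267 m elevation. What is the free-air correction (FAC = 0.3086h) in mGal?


FAC = 0.3086 * h
= 0.3086 * 2267
= 699.5962 mGal

699.5962


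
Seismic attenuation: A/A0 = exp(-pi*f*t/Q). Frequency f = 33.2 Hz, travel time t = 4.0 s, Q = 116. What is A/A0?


pi*f*t/Q = pi*33.2*4.0/116 = 3.596582
A/A0 = exp(-3.596582) = 0.027417

0.027417


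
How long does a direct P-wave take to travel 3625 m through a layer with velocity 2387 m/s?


t = x / V
= 3625 / 2387
= 1.5186 s

1.5186


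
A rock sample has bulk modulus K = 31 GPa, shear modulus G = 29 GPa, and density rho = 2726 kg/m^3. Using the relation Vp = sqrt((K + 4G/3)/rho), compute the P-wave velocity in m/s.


First compute the effective modulus:
K + 4G/3 = 31e9 + 4*29e9/3 = 69666666666.67 Pa
Then divide by density:
69666666666.67 / 2726 = 25556370.7508 Pa/(kg/m^3)
Take the square root:
Vp = sqrt(25556370.7508) = 5055.33 m/s

5055.33


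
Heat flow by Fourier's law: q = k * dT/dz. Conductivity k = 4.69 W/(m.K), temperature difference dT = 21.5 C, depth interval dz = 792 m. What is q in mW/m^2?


q = k * dT / dz * 1000
= 4.69 * 21.5 / 792 * 1000
= 0.127317 * 1000
= 127.3169 mW/m^2

127.3169


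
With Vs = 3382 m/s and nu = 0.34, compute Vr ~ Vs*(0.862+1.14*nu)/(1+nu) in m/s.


Numerator factor = 0.862 + 1.14*0.34 = 1.2496
Denominator = 1 + 0.34 = 1.34
Vr = 3382 * 1.2496 / 1.34 = 3153.84 m/s

3153.84


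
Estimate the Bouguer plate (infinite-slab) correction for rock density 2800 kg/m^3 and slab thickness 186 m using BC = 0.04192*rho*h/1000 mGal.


BC = 0.04192 * rho * h / 1000
= 0.04192 * 2800 * 186 / 1000
= 21.8319 mGal

21.8319


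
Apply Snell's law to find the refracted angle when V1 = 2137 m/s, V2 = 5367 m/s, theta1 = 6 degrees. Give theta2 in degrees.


sin(theta1) = sin(6 deg) = 0.104528
sin(theta2) = V2/V1 * sin(theta1) = 5367/2137 * 0.104528 = 0.26252
theta2 = arcsin(0.26252) = 15.2196 degrees

15.2196


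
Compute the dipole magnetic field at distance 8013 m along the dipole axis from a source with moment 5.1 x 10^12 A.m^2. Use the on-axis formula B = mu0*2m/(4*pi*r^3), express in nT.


m = 5.1 x 10^12 = 5100000000000 A.m^2
2m = 10200000000000 A.m^2
r^3 = 8013^3 = 514500058197
B = (4pi*10^-7) * 10200000000000 / (4*pi * 514500058197) * 1e9
= 12817698.026646 / 6465398412412.87 * 1e9
= 1982.5071 nT

1982.5071


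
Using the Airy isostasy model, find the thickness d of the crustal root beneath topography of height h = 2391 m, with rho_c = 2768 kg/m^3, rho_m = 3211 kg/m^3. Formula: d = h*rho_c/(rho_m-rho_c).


rho_m - rho_c = 3211 - 2768 = 443
d = 2391 * 2768 / 443
= 6618288 / 443
= 14939.7 m

14939.7


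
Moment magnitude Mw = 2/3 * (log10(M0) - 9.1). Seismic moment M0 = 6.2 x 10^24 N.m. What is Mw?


log10(M0) = log10(6.2 x 10^24) = 24.7924
Mw = 2/3 * (24.7924 - 9.1)
= 2/3 * 15.6924
= 10.46

10.46


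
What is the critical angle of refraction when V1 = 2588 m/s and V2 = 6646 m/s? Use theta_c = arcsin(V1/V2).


V1/V2 = 2588/6646 = 0.389407
theta_c = arcsin(0.389407) = 22.9176 degrees

22.9176


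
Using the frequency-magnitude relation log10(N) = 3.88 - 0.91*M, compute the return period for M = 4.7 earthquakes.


log10(N) = 3.88 - 0.91*4.7 = -0.397
N = 10^-0.397 = 0.400867
T = 1/N = 1/0.400867 = 2.4946 years

2.4946


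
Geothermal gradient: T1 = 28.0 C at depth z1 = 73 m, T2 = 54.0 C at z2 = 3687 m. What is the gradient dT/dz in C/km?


dT = 54.0 - 28.0 = 26.0 C
dz = 3687 - 73 = 3614 m
gradient = dT/dz * 1000 = 26.0/3614 * 1000 = 7.1942 C/km

7.1942


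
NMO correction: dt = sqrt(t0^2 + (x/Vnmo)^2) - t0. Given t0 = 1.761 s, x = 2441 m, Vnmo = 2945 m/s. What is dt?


x/Vnmo = 2441/2945 = 0.828862
(x/Vnmo)^2 = 0.687013
t0^2 = 3.101121
sqrt(3.101121 + 0.687013) = 1.946313
dt = 1.946313 - 1.761 = 0.185313

0.185313


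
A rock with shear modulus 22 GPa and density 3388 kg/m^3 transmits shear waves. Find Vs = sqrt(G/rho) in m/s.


Convert G to Pa: G = 22e9 Pa
Compute G/rho = 22e9 / 3388 = 6493506.4935
Vs = sqrt(6493506.4935) = 2548.24 m/s

2548.24


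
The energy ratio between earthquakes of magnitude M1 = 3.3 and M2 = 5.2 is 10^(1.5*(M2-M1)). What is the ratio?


M2 - M1 = 5.2 - 3.3 = 1.9
1.5 * 1.9 = 2.85
ratio = 10^2.85 = 707.95

707.95


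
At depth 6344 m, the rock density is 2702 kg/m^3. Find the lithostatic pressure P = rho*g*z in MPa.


P = rho * g * z / 1e6
= 2702 * 9.81 * 6344 / 1e6
= 168157997.28 / 1e6
= 168.158 MPa

168.158


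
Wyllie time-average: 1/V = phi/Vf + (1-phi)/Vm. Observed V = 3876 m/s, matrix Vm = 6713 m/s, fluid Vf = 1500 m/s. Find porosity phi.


1/V - 1/Vm = 1/3876 - 1/6713 = 0.00010903
1/Vf - 1/Vm = 1/1500 - 1/6713 = 0.0005177
phi = 0.00010903 / 0.0005177 = 0.2106

0.2106


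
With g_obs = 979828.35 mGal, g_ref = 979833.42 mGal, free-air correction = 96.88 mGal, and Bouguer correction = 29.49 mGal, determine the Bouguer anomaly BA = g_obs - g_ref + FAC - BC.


BA = g_obs - g_ref + FAC - BC
= 979828.35 - 979833.42 + 96.88 - 29.49
= 62.32 mGal

62.32


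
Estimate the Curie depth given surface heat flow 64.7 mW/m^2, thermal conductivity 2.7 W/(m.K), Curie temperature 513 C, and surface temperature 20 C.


T_Curie - T_surf = 513 - 20 = 493 C
Convert q to W/m^2: 64.7 mW/m^2 = 0.0647 W/m^2
d = 493 * 2.7 / 0.0647 = 20573.42 m

20573.42


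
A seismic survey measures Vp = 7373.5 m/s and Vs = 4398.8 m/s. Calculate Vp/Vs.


Vp/Vs = 7373.5 / 4398.8
= 1.6763

1.6763


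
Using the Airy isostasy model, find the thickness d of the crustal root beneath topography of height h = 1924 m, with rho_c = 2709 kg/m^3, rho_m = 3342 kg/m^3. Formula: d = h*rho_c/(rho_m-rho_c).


rho_m - rho_c = 3342 - 2709 = 633
d = 1924 * 2709 / 633
= 5212116 / 633
= 8233.99 m

8233.99


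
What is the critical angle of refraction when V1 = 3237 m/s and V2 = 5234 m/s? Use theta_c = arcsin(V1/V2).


V1/V2 = 3237/5234 = 0.618456
theta_c = arcsin(0.618456) = 38.2035 degrees

38.2035


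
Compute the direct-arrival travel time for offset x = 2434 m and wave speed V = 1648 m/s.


t = x / V
= 2434 / 1648
= 1.4769 s

1.4769


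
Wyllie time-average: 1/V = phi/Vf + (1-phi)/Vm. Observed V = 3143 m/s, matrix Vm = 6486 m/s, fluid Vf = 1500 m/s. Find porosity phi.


1/V - 1/Vm = 1/3143 - 1/6486 = 0.00016399
1/Vf - 1/Vm = 1/1500 - 1/6486 = 0.00051249
phi = 0.00016399 / 0.00051249 = 0.32

0.32


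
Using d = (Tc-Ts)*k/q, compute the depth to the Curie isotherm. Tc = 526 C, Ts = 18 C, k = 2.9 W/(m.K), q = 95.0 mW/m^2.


T_Curie - T_surf = 526 - 18 = 508 C
Convert q to W/m^2: 95.0 mW/m^2 = 0.095 W/m^2
d = 508 * 2.9 / 0.095 = 15507.37 m

15507.37


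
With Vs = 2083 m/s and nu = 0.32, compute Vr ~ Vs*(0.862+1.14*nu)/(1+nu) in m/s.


Numerator factor = 0.862 + 1.14*0.32 = 1.2268
Denominator = 1 + 0.32 = 1.32
Vr = 2083 * 1.2268 / 1.32 = 1935.93 m/s

1935.93


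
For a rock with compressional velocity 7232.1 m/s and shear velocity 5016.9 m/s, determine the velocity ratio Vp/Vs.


Vp/Vs = 7232.1 / 5016.9
= 1.4415

1.4415


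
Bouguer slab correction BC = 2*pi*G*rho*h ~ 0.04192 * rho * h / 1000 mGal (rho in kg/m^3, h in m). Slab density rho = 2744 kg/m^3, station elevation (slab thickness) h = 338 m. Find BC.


BC = 0.04192 * rho * h / 1000
= 0.04192 * 2744 * 338 / 1000
= 38.8796 mGal

38.8796


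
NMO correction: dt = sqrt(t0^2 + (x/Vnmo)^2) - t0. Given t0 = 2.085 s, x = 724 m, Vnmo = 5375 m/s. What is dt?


x/Vnmo = 724/5375 = 0.134698
(x/Vnmo)^2 = 0.018143
t0^2 = 4.347225
sqrt(4.347225 + 0.018143) = 2.089346
dt = 2.089346 - 2.085 = 0.004346

0.004346


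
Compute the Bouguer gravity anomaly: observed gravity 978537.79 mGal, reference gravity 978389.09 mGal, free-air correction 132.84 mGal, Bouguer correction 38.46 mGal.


BA = g_obs - g_ref + FAC - BC
= 978537.79 - 978389.09 + 132.84 - 38.46
= 243.08 mGal

243.08


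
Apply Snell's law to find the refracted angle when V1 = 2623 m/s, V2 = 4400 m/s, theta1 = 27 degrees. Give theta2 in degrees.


sin(theta1) = sin(27 deg) = 0.45399
sin(theta2) = V2/V1 * sin(theta1) = 4400/2623 * 0.45399 = 0.761555
theta2 = arcsin(0.761555) = 49.6015 degrees

49.6015


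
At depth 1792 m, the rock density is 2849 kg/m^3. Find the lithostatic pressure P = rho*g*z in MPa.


P = rho * g * z / 1e6
= 2849 * 9.81 * 1792 / 1e6
= 50084052.48 / 1e6
= 50.0841 MPa

50.0841


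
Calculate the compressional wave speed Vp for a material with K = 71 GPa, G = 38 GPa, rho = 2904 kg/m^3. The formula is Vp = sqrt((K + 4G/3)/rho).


First compute the effective modulus:
K + 4G/3 = 71e9 + 4*38e9/3 = 121666666666.67 Pa
Then divide by density:
121666666666.67 / 2904 = 41896235.0781 Pa/(kg/m^3)
Take the square root:
Vp = sqrt(41896235.0781) = 6472.73 m/s

6472.73


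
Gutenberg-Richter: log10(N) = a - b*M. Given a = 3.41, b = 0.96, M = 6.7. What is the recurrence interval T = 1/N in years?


log10(N) = 3.41 - 0.96*6.7 = -3.022
N = 10^-3.022 = 0.000951
T = 1/N = 1/0.000951 = 1051.9619 years

1051.9619


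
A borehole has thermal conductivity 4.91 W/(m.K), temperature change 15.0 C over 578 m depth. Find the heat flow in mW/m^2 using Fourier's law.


q = k * dT / dz * 1000
= 4.91 * 15.0 / 578 * 1000
= 0.127422 * 1000
= 127.4221 mW/m^2

127.4221


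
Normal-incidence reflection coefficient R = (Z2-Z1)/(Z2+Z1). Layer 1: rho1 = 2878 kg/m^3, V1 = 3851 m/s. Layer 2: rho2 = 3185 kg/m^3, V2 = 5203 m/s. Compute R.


Z1 = 2878 * 3851 = 11083178
Z2 = 3185 * 5203 = 16571555
R = (16571555 - 11083178) / (16571555 + 11083178) = 5488377 / 27654733 = 0.1985

0.1985


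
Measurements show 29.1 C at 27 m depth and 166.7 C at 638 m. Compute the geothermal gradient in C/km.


dT = 166.7 - 29.1 = 137.6 C
dz = 638 - 27 = 611 m
gradient = dT/dz * 1000 = 137.6/611 * 1000 = 225.2046 C/km

225.2046


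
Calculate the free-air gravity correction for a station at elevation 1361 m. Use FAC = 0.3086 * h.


FAC = 0.3086 * h
= 0.3086 * 1361
= 420.0046 mGal

420.0046


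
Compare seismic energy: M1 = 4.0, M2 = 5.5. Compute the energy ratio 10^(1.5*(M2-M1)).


M2 - M1 = 5.5 - 4.0 = 1.5
1.5 * 1.5 = 2.25
ratio = 10^2.25 = 177.83

177.83


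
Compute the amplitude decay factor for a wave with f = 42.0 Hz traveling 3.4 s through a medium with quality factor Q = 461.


pi*f*t/Q = pi*42.0*3.4/461 = 0.973144
A/A0 = exp(-0.973144) = 0.377893

0.377893


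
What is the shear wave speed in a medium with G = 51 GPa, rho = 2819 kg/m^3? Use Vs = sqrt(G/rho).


Convert G to Pa: G = 51e9 Pa
Compute G/rho = 51e9 / 2819 = 18091521.8162
Vs = sqrt(18091521.8162) = 4253.41 m/s

4253.41


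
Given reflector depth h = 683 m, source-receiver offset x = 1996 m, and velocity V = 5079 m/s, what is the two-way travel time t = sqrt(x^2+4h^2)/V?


x^2 + 4h^2 = 1996^2 + 4*683^2 = 3984016 + 1865956 = 5849972
sqrt(5849972) = 2418.6715
t = 2418.6715 / 5079 = 0.4762 s

0.4762


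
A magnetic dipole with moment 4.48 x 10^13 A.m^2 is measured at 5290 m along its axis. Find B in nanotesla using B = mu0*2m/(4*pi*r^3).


m = 4.48 x 10^13 = 44800000000000 A.m^2
2m = 89600000000000 A.m^2
r^3 = 5290^3 = 148035889000
B = (4pi*10^-7) * 89600000000000 / (4*pi * 148035889000) * 1e9
= 112594680.704658 / 1860273845400.14 * 1e9
= 60525.8634 nT

60525.8634


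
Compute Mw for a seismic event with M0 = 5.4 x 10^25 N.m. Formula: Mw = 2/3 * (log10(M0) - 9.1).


log10(M0) = log10(5.4 x 10^25) = 25.7324
Mw = 2/3 * (25.7324 - 9.1)
= 2/3 * 16.6324
= 11.09

11.09


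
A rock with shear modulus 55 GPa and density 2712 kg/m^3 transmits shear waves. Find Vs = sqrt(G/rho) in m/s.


Convert G to Pa: G = 55e9 Pa
Compute G/rho = 55e9 / 2712 = 20280235.9882
Vs = sqrt(20280235.9882) = 4503.36 m/s

4503.36


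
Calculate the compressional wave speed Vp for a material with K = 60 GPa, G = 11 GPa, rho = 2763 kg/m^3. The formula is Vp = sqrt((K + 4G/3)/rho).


First compute the effective modulus:
K + 4G/3 = 60e9 + 4*11e9/3 = 74666666666.67 Pa
Then divide by density:
74666666666.67 / 2763 = 27023766.4374 Pa/(kg/m^3)
Take the square root:
Vp = sqrt(27023766.4374) = 5198.44 m/s

5198.44


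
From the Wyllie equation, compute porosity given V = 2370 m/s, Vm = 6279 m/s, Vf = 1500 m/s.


1/V - 1/Vm = 1/2370 - 1/6279 = 0.00026268
1/Vf - 1/Vm = 1/1500 - 1/6279 = 0.00050741
phi = 0.00026268 / 0.00050741 = 0.5177

0.5177


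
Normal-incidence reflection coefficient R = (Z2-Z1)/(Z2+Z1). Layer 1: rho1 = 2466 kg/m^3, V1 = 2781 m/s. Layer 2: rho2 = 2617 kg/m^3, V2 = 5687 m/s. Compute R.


Z1 = 2466 * 2781 = 6857946
Z2 = 2617 * 5687 = 14882879
R = (14882879 - 6857946) / (14882879 + 6857946) = 8024933 / 21740825 = 0.3691

0.3691


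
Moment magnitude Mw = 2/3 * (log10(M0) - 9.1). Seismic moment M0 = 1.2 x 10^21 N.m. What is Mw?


log10(M0) = log10(1.2 x 10^21) = 21.0792
Mw = 2/3 * (21.0792 - 9.1)
= 2/3 * 11.9792
= 7.99

7.99


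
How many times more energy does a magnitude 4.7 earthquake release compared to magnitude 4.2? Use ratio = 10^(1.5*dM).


M2 - M1 = 4.7 - 4.2 = 0.5
1.5 * 0.5 = 0.75
ratio = 10^0.75 = 5.62

5.62


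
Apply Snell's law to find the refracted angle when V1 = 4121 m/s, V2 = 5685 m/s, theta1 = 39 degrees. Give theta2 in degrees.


sin(theta1) = sin(39 deg) = 0.62932
sin(theta2) = V2/V1 * sin(theta1) = 5685/4121 * 0.62932 = 0.86816
theta2 = arcsin(0.86816) = 60.2455 degrees

60.2455


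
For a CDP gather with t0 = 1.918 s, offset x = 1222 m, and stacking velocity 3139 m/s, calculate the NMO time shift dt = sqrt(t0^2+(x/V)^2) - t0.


x/Vnmo = 1222/3139 = 0.389296
(x/Vnmo)^2 = 0.151551
t0^2 = 3.678724
sqrt(3.678724 + 0.151551) = 1.957109
dt = 1.957109 - 1.918 = 0.039109

0.039109


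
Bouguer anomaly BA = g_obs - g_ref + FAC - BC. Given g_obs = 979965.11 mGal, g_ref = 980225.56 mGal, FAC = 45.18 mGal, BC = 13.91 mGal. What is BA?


BA = g_obs - g_ref + FAC - BC
= 979965.11 - 980225.56 + 45.18 - 13.91
= -229.18 mGal

-229.18


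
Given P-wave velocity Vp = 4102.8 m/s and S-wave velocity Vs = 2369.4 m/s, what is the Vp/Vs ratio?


Vp/Vs = 4102.8 / 2369.4
= 1.7316

1.7316


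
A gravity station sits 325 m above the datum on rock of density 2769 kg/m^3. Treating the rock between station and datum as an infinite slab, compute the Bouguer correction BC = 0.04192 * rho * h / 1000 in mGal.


BC = 0.04192 * rho * h / 1000
= 0.04192 * 2769 * 325 / 1000
= 37.7249 mGal

37.7249


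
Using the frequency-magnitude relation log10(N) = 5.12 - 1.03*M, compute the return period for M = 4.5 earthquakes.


log10(N) = 5.12 - 1.03*4.5 = 0.485
N = 10^0.485 = 3.054921
T = 1/N = 1/3.054921 = 0.3273 years

0.3273


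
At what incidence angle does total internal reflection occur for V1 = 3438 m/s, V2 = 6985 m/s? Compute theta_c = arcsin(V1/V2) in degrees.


V1/V2 = 3438/6985 = 0.492198
theta_c = arcsin(0.492198) = 29.4851 degrees

29.4851


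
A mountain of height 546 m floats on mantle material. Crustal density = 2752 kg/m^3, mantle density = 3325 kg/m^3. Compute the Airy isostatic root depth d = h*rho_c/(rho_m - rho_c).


rho_m - rho_c = 3325 - 2752 = 573
d = 546 * 2752 / 573
= 1502592 / 573
= 2622.32 m

2622.32


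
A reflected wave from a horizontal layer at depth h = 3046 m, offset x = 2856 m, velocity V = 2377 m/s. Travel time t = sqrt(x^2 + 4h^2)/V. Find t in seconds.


x^2 + 4h^2 = 2856^2 + 4*3046^2 = 8156736 + 37112464 = 45269200
sqrt(45269200) = 6728.239
t = 6728.239 / 2377 = 2.8306 s

2.8306


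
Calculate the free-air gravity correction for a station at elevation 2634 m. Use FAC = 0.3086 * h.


FAC = 0.3086 * h
= 0.3086 * 2634
= 812.8524 mGal

812.8524


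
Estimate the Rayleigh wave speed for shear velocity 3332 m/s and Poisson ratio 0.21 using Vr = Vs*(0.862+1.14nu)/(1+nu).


Numerator factor = 0.862 + 1.14*0.21 = 1.1014
Denominator = 1 + 0.21 = 1.21
Vr = 3332 * 1.1014 / 1.21 = 3032.95 m/s

3032.95


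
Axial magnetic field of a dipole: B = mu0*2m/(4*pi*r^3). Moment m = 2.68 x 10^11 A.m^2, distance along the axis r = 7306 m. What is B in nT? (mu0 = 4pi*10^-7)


m = 2.68 x 10^11 = 268000000000 A.m^2
2m = 536000000000 A.m^2
r^3 = 7306^3 = 389977008616
B = (4pi*10^-7) * 536000000000 / (4*pi * 389977008616) * 1e9
= 673557.46493 / 4900595621347.8 * 1e9
= 137.444 nT

137.444


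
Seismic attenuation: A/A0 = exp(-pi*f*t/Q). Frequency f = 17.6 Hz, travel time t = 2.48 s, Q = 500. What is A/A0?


pi*f*t/Q = pi*17.6*2.48/500 = 0.274248
A/A0 = exp(-0.274248) = 0.760143

0.760143


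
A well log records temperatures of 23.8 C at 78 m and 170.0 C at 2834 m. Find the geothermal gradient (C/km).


dT = 170.0 - 23.8 = 146.2 C
dz = 2834 - 78 = 2756 m
gradient = dT/dz * 1000 = 146.2/2756 * 1000 = 53.0479 C/km

53.0479


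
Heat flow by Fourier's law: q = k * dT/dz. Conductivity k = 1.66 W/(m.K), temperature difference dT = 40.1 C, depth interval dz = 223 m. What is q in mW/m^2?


q = k * dT / dz * 1000
= 1.66 * 40.1 / 223 * 1000
= 0.298502 * 1000
= 298.5022 mW/m^2

298.5022


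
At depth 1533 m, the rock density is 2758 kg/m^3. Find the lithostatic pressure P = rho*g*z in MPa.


P = rho * g * z / 1e6
= 2758 * 9.81 * 1533 / 1e6
= 41476817.34 / 1e6
= 41.4768 MPa

41.4768


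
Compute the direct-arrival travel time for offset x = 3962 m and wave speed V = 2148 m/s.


t = x / V
= 3962 / 2148
= 1.8445 s

1.8445


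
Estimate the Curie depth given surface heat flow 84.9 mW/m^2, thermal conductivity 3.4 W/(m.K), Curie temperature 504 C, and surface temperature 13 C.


T_Curie - T_surf = 504 - 13 = 491 C
Convert q to W/m^2: 84.9 mW/m^2 = 0.0849 W/m^2
d = 491 * 3.4 / 0.0849 = 19663.13 m

19663.13


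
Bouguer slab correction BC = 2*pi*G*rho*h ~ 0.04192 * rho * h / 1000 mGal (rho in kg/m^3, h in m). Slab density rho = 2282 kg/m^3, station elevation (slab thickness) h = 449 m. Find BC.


BC = 0.04192 * rho * h / 1000
= 0.04192 * 2282 * 449 / 1000
= 42.952 mGal

42.952


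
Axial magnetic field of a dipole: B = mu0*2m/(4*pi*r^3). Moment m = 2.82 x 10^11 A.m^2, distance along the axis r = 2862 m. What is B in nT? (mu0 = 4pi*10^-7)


m = 2.82 x 10^11 = 282000000000 A.m^2
2m = 564000000000 A.m^2
r^3 = 2862^3 = 23442767928
B = (4pi*10^-7) * 564000000000 / (4*pi * 23442767928) * 1e9
= 708743.30265 / 294590510009.66 * 1e9
= 2405.8592 nT

2405.8592


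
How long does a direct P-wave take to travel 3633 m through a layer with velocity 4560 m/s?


t = x / V
= 3633 / 4560
= 0.7967 s

0.7967


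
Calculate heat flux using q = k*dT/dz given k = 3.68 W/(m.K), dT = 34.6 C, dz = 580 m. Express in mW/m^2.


q = k * dT / dz * 1000
= 3.68 * 34.6 / 580 * 1000
= 0.219531 * 1000
= 219.531 mW/m^2

219.531


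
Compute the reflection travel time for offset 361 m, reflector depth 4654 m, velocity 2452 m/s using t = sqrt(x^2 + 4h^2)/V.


x^2 + 4h^2 = 361^2 + 4*4654^2 = 130321 + 86638864 = 86769185
sqrt(86769185) = 9314.9979
t = 9314.9979 / 2452 = 3.7989 s

3.7989


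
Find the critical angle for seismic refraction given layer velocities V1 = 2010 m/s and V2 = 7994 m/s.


V1/V2 = 2010/7994 = 0.251439
theta_c = arcsin(0.251439) = 14.5627 degrees

14.5627


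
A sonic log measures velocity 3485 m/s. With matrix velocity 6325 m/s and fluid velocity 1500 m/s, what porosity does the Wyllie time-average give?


1/V - 1/Vm = 1/3485 - 1/6325 = 0.00012884
1/Vf - 1/Vm = 1/1500 - 1/6325 = 0.00050856
phi = 0.00012884 / 0.00050856 = 0.2533

0.2533


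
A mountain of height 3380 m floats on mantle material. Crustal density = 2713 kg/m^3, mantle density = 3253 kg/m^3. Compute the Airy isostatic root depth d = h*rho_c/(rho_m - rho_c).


rho_m - rho_c = 3253 - 2713 = 540
d = 3380 * 2713 / 540
= 9169940 / 540
= 16981.37 m

16981.37


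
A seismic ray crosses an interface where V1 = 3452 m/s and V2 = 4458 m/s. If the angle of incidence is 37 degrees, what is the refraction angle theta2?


sin(theta1) = sin(37 deg) = 0.601815
sin(theta2) = V2/V1 * sin(theta1) = 4458/3452 * 0.601815 = 0.777199
theta2 = arcsin(0.777199) = 51.0048 degrees

51.0048


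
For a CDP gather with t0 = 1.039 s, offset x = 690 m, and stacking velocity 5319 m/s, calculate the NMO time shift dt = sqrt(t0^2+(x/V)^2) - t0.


x/Vnmo = 690/5319 = 0.129724
(x/Vnmo)^2 = 0.016828
t0^2 = 1.079521
sqrt(1.079521 + 0.016828) = 1.047067
dt = 1.047067 - 1.039 = 0.008067

0.008067


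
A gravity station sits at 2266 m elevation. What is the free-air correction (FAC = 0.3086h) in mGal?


FAC = 0.3086 * h
= 0.3086 * 2266
= 699.2876 mGal

699.2876


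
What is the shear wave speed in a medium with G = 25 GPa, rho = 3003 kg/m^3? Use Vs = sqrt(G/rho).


Convert G to Pa: G = 25e9 Pa
Compute G/rho = 25e9 / 3003 = 8325008.325
Vs = sqrt(8325008.325) = 2885.31 m/s

2885.31


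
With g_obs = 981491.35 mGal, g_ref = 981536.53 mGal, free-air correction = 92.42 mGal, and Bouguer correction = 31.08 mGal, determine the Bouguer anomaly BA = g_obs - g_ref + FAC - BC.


BA = g_obs - g_ref + FAC - BC
= 981491.35 - 981536.53 + 92.42 - 31.08
= 16.16 mGal

16.16


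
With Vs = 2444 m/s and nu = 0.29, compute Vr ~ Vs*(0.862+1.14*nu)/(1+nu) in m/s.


Numerator factor = 0.862 + 1.14*0.29 = 1.1926
Denominator = 1 + 0.29 = 1.29
Vr = 2444 * 1.1926 / 1.29 = 2259.47 m/s

2259.47


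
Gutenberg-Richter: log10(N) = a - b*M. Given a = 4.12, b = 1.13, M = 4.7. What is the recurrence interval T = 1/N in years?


log10(N) = 4.12 - 1.13*4.7 = -1.191
N = 10^-1.191 = 0.064417
T = 1/N = 1/0.064417 = 15.5239 years

15.5239


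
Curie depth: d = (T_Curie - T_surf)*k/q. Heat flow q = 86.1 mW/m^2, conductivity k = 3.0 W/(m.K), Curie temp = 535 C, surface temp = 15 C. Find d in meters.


T_Curie - T_surf = 535 - 15 = 520 C
Convert q to W/m^2: 86.1 mW/m^2 = 0.0861 W/m^2
d = 520 * 3.0 / 0.0861 = 18118.47 m

18118.47


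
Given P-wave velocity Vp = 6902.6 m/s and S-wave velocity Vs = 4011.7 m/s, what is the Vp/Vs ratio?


Vp/Vs = 6902.6 / 4011.7
= 1.7206

1.7206


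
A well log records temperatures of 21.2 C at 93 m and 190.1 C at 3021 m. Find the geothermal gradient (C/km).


dT = 190.1 - 21.2 = 168.9 C
dz = 3021 - 93 = 2928 m
gradient = dT/dz * 1000 = 168.9/2928 * 1000 = 57.6844 C/km

57.6844


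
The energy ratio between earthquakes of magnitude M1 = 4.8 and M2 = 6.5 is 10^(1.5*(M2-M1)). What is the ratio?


M2 - M1 = 6.5 - 4.8 = 1.7
1.5 * 1.7 = 2.55
ratio = 10^2.55 = 354.81

354.81


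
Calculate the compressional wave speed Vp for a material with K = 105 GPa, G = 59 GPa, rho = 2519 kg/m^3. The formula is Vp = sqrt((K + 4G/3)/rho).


First compute the effective modulus:
K + 4G/3 = 105e9 + 4*59e9/3 = 183666666666.67 Pa
Then divide by density:
183666666666.67 / 2519 = 72912531.4278 Pa/(kg/m^3)
Take the square root:
Vp = sqrt(72912531.4278) = 8538.88 m/s

8538.88


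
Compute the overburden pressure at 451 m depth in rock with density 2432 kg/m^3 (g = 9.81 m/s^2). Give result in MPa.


P = rho * g * z / 1e6
= 2432 * 9.81 * 451 / 1e6
= 10759921.92 / 1e6
= 10.7599 MPa

10.7599


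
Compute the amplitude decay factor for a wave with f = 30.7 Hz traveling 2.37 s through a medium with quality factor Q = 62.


pi*f*t/Q = pi*30.7*2.37/62 = 3.68676
A/A0 = exp(-3.68676) = 0.025053

0.025053


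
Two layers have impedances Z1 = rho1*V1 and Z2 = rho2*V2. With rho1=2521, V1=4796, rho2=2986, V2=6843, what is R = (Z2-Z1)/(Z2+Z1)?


Z1 = 2521 * 4796 = 12090716
Z2 = 2986 * 6843 = 20433198
R = (20433198 - 12090716) / (20433198 + 12090716) = 8342482 / 32523914 = 0.2565

0.2565


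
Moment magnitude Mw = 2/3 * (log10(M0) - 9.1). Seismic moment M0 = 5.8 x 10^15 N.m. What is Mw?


log10(M0) = log10(5.8 x 10^15) = 15.7634
Mw = 2/3 * (15.7634 - 9.1)
= 2/3 * 6.6634
= 4.44

4.44


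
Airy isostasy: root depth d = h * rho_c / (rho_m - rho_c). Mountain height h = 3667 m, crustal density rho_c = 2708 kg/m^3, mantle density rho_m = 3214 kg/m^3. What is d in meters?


rho_m - rho_c = 3214 - 2708 = 506
d = 3667 * 2708 / 506
= 9930236 / 506
= 19624.97 m

19624.97


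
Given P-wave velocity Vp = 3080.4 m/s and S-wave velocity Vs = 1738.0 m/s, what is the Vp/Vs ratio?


Vp/Vs = 3080.4 / 1738.0
= 1.7724

1.7724


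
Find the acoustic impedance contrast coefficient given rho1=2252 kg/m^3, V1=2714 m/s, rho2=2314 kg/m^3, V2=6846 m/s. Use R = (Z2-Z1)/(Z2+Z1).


Z1 = 2252 * 2714 = 6111928
Z2 = 2314 * 6846 = 15841644
R = (15841644 - 6111928) / (15841644 + 6111928) = 9729716 / 21953572 = 0.4432

0.4432


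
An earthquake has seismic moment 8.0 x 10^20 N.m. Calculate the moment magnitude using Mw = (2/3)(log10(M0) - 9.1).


log10(M0) = log10(8.0 x 10^20) = 20.9031
Mw = 2/3 * (20.9031 - 9.1)
= 2/3 * 11.8031
= 7.87

7.87


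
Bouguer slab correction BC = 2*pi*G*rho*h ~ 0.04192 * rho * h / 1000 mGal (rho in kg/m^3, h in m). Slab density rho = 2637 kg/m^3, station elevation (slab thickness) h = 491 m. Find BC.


BC = 0.04192 * rho * h / 1000
= 0.04192 * 2637 * 491 / 1000
= 54.2766 mGal

54.2766


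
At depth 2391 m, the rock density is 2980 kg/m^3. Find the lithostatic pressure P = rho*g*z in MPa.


P = rho * g * z / 1e6
= 2980 * 9.81 * 2391 / 1e6
= 69898015.8 / 1e6
= 69.898 MPa

69.898


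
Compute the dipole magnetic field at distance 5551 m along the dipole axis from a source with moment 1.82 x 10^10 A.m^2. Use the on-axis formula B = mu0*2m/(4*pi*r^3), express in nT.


m = 1.82 x 10^10 = 18200000000 A.m^2
2m = 36400000000 A.m^2
r^3 = 5551^3 = 171046299151
B = (4pi*10^-7) * 36400000000 / (4*pi * 171046299151) * 1e9
= 45741.589036 / 2149431187346.01 * 1e9
= 21.2808 nT

21.2808


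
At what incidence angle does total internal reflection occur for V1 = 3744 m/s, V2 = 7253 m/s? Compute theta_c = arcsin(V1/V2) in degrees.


V1/V2 = 3744/7253 = 0.5162
theta_c = arcsin(0.5162) = 31.0777 degrees

31.0777


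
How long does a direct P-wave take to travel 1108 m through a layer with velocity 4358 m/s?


t = x / V
= 1108 / 4358
= 0.2542 s

0.2542


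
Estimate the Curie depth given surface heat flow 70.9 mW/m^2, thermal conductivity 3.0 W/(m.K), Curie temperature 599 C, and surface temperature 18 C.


T_Curie - T_surf = 599 - 18 = 581 C
Convert q to W/m^2: 70.9 mW/m^2 = 0.0709 W/m^2
d = 581 * 3.0 / 0.0709 = 24583.92 m

24583.92


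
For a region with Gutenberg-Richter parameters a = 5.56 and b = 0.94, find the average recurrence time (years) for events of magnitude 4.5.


log10(N) = 5.56 - 0.94*4.5 = 1.33
N = 10^1.33 = 21.379621
T = 1/N = 1/21.379621 = 0.0468 years

0.0468


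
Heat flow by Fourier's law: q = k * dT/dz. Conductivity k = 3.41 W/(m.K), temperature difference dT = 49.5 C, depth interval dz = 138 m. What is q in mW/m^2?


q = k * dT / dz * 1000
= 3.41 * 49.5 / 138 * 1000
= 1.223152 * 1000
= 1223.1522 mW/m^2

1223.1522


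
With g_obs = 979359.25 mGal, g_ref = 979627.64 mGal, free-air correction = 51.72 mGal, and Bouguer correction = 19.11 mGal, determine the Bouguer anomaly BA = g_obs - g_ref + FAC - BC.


BA = g_obs - g_ref + FAC - BC
= 979359.25 - 979627.64 + 51.72 - 19.11
= -235.78 mGal

-235.78


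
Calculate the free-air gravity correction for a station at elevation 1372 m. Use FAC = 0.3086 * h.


FAC = 0.3086 * h
= 0.3086 * 1372
= 423.3992 mGal

423.3992


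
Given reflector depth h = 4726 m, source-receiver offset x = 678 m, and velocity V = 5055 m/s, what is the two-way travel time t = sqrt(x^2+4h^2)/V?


x^2 + 4h^2 = 678^2 + 4*4726^2 = 459684 + 89340304 = 89799988
sqrt(89799988) = 9476.2856
t = 9476.2856 / 5055 = 1.8746 s

1.8746


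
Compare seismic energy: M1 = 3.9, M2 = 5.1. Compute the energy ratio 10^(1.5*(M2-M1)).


M2 - M1 = 5.1 - 3.9 = 1.2
1.5 * 1.2 = 1.8
ratio = 10^1.8 = 63.1

63.1


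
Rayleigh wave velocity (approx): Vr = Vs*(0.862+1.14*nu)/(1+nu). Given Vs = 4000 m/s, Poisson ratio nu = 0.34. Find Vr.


Numerator factor = 0.862 + 1.14*0.34 = 1.2496
Denominator = 1 + 0.34 = 1.34
Vr = 4000 * 1.2496 / 1.34 = 3730.15 m/s

3730.15


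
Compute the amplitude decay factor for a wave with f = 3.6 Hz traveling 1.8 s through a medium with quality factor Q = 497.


pi*f*t/Q = pi*3.6*1.8/497 = 0.040961
A/A0 = exp(-0.040961) = 0.959867

0.959867


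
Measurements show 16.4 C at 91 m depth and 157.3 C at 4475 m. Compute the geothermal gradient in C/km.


dT = 157.3 - 16.4 = 140.9 C
dz = 4475 - 91 = 4384 m
gradient = dT/dz * 1000 = 140.9/4384 * 1000 = 32.1396 C/km

32.1396


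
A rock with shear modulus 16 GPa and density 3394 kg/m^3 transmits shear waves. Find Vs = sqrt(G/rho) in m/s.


Convert G to Pa: G = 16e9 Pa
Compute G/rho = 16e9 / 3394 = 4714201.5321
Vs = sqrt(4714201.5321) = 2171.22 m/s

2171.22


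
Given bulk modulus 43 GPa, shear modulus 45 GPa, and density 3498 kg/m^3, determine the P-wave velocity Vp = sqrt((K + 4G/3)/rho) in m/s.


First compute the effective modulus:
K + 4G/3 = 43e9 + 4*45e9/3 = 103000000000.0 Pa
Then divide by density:
103000000000.0 / 3498 = 29445397.3699 Pa/(kg/m^3)
Take the square root:
Vp = sqrt(29445397.3699) = 5426.36 m/s

5426.36


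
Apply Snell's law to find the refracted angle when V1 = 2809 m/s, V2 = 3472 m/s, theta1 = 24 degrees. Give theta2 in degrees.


sin(theta1) = sin(24 deg) = 0.406737
sin(theta2) = V2/V1 * sin(theta1) = 3472/2809 * 0.406737 = 0.502737
theta2 = arcsin(0.502737) = 30.1813 degrees

30.1813


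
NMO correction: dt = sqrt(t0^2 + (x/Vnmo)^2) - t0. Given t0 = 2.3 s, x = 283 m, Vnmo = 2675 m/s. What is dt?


x/Vnmo = 283/2675 = 0.105794
(x/Vnmo)^2 = 0.011192
t0^2 = 5.29
sqrt(5.29 + 0.011192) = 2.302432
dt = 2.302432 - 2.3 = 0.002432

0.002432


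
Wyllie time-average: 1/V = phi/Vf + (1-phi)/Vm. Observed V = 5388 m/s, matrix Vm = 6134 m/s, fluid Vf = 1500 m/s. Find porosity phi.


1/V - 1/Vm = 1/5388 - 1/6134 = 2.257e-05
1/Vf - 1/Vm = 1/1500 - 1/6134 = 0.00050364
phi = 2.257e-05 / 0.00050364 = 0.0448

0.0448


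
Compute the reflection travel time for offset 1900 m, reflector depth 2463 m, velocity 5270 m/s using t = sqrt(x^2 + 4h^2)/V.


x^2 + 4h^2 = 1900^2 + 4*2463^2 = 3610000 + 24265476 = 27875476
sqrt(27875476) = 5279.7231
t = 5279.7231 / 5270 = 1.0018 s

1.0018


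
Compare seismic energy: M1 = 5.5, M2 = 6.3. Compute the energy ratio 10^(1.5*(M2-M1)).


M2 - M1 = 6.3 - 5.5 = 0.8
1.5 * 0.8 = 1.2
ratio = 10^1.2 = 15.85

15.85


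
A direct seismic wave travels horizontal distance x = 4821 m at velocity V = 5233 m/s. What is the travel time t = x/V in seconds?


t = x / V
= 4821 / 5233
= 0.9213 s

0.9213


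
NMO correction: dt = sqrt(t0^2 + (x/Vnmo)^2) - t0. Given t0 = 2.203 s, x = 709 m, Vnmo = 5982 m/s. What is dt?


x/Vnmo = 709/5982 = 0.118522
(x/Vnmo)^2 = 0.014048
t0^2 = 4.853209
sqrt(4.853209 + 0.014048) = 2.206186
dt = 2.206186 - 2.203 = 0.003186

0.003186


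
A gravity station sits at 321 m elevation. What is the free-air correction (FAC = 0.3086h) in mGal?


FAC = 0.3086 * h
= 0.3086 * 321
= 99.0606 mGal

99.0606


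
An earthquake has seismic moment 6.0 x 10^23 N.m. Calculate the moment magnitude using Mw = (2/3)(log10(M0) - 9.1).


log10(M0) = log10(6.0 x 10^23) = 23.7782
Mw = 2/3 * (23.7782 - 9.1)
= 2/3 * 14.6782
= 9.79

9.79


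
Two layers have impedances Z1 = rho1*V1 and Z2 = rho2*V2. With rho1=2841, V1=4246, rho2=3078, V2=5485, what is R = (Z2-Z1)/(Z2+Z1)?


Z1 = 2841 * 4246 = 12062886
Z2 = 3078 * 5485 = 16882830
R = (16882830 - 12062886) / (16882830 + 12062886) = 4819944 / 28945716 = 0.1665

0.1665


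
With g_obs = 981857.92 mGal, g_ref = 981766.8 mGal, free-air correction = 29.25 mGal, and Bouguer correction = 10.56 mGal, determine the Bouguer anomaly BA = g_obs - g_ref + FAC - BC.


BA = g_obs - g_ref + FAC - BC
= 981857.92 - 981766.8 + 29.25 - 10.56
= 109.81 mGal

109.81


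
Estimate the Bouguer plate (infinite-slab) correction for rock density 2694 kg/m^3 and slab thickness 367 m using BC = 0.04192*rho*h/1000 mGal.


BC = 0.04192 * rho * h / 1000
= 0.04192 * 2694 * 367 / 1000
= 41.4462 mGal

41.4462


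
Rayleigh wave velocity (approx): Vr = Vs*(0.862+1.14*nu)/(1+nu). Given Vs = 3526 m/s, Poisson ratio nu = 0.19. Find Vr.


Numerator factor = 0.862 + 1.14*0.19 = 1.0786
Denominator = 1 + 0.19 = 1.19
Vr = 3526 * 1.0786 / 1.19 = 3195.92 m/s

3195.92


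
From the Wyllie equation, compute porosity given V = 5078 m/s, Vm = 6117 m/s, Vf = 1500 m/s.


1/V - 1/Vm = 1/5078 - 1/6117 = 3.345e-05
1/Vf - 1/Vm = 1/1500 - 1/6117 = 0.00050319
phi = 3.345e-05 / 0.00050319 = 0.0665

0.0665


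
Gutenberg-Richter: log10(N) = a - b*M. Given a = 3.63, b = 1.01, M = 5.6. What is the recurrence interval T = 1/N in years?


log10(N) = 3.63 - 1.01*5.6 = -2.026
N = 10^-2.026 = 0.009419
T = 1/N = 1/0.009419 = 106.1696 years

106.1696


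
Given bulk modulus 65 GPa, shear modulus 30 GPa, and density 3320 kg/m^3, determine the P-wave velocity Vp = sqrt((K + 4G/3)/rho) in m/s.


First compute the effective modulus:
K + 4G/3 = 65e9 + 4*30e9/3 = 105000000000.0 Pa
Then divide by density:
105000000000.0 / 3320 = 31626506.0241 Pa/(kg/m^3)
Take the square root:
Vp = sqrt(31626506.0241) = 5623.74 m/s

5623.74


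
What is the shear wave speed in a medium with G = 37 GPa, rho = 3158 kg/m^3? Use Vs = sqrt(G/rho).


Convert G to Pa: G = 37e9 Pa
Compute G/rho = 37e9 / 3158 = 11716276.1241
Vs = sqrt(11716276.1241) = 3422.9 m/s

3422.9


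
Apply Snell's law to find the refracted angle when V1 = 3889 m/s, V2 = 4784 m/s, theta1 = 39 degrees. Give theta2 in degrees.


sin(theta1) = sin(39 deg) = 0.62932
sin(theta2) = V2/V1 * sin(theta1) = 4784/3889 * 0.62932 = 0.77415
theta2 = arcsin(0.77415) = 50.728 degrees

50.728


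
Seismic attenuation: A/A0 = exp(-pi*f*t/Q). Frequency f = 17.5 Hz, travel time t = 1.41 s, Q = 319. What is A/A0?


pi*f*t/Q = pi*17.5*1.41/319 = 0.243006
A/A0 = exp(-0.243006) = 0.784267

0.784267


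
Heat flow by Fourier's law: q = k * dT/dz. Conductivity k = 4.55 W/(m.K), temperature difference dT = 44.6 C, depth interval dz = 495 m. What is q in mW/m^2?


q = k * dT / dz * 1000
= 4.55 * 44.6 / 495 * 1000
= 0.40996 * 1000
= 409.9596 mW/m^2

409.9596


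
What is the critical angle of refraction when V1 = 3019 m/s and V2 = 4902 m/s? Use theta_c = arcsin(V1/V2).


V1/V2 = 3019/4902 = 0.615871
theta_c = arcsin(0.615871) = 38.0152 degrees

38.0152


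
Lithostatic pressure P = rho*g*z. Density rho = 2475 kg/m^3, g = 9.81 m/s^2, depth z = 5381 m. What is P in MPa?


P = rho * g * z / 1e6
= 2475 * 9.81 * 5381 / 1e6
= 130649334.75 / 1e6
= 130.6493 MPa

130.6493


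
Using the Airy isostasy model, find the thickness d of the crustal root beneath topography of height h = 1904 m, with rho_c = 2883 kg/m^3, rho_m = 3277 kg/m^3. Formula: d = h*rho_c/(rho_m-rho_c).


rho_m - rho_c = 3277 - 2883 = 394
d = 1904 * 2883 / 394
= 5489232 / 394
= 13932.06 m

13932.06


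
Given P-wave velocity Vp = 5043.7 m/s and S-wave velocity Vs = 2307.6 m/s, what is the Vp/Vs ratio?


Vp/Vs = 5043.7 / 2307.6
= 2.1857

2.1857


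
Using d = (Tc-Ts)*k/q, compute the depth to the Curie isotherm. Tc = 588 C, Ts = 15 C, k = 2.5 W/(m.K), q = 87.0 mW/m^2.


T_Curie - T_surf = 588 - 15 = 573 C
Convert q to W/m^2: 87.0 mW/m^2 = 0.087 W/m^2
d = 573 * 2.5 / 0.087 = 16465.52 m

16465.52


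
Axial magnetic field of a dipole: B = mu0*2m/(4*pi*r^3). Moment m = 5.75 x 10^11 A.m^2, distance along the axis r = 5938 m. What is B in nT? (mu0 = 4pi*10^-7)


m = 5.75 x 10^11 = 575000000000 A.m^2
2m = 1150000000000 A.m^2
r^3 = 5938^3 = 209372953672
B = (4pi*10^-7) * 1150000000000 / (4*pi * 209372953672) * 1e9
= 1445132.620651 / 2631058132465.41 * 1e9
= 549.2591 nT

549.2591


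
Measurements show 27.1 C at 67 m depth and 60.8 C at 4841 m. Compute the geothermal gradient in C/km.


dT = 60.8 - 27.1 = 33.7 C
dz = 4841 - 67 = 4774 m
gradient = dT/dz * 1000 = 33.7/4774 * 1000 = 7.0591 C/km

7.0591


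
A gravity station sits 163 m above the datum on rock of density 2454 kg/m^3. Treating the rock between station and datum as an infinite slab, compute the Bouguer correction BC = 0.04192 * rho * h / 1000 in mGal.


BC = 0.04192 * rho * h / 1000
= 0.04192 * 2454 * 163 / 1000
= 16.7681 mGal

16.7681


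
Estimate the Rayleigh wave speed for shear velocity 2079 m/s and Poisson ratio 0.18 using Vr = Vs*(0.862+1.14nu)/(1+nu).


Numerator factor = 0.862 + 1.14*0.18 = 1.0672
Denominator = 1 + 0.18 = 1.18
Vr = 2079 * 1.0672 / 1.18 = 1880.26 m/s

1880.26


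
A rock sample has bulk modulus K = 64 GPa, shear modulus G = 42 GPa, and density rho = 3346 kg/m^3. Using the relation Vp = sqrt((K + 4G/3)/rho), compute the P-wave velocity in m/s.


First compute the effective modulus:
K + 4G/3 = 64e9 + 4*42e9/3 = 120000000000.0 Pa
Then divide by density:
120000000000.0 / 3346 = 35863717.8721 Pa/(kg/m^3)
Take the square root:
Vp = sqrt(35863717.8721) = 5988.63 m/s

5988.63
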